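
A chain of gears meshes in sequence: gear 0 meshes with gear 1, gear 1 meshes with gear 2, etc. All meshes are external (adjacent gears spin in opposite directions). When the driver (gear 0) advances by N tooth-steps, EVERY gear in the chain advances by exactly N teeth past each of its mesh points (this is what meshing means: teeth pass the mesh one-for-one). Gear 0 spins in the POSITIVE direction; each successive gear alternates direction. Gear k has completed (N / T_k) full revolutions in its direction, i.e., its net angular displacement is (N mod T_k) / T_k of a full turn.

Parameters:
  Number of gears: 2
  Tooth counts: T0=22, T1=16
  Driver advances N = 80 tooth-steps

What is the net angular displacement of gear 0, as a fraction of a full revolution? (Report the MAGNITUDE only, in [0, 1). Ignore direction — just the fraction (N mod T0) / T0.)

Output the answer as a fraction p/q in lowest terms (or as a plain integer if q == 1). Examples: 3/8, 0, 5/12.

Chain of 2 gears, tooth counts: [22, 16]
  gear 0: T0=22, direction=positive, advance = 80 mod 22 = 14 teeth = 14/22 turn
  gear 1: T1=16, direction=negative, advance = 80 mod 16 = 0 teeth = 0/16 turn
Gear 0: 80 mod 22 = 14
Fraction = 14 / 22 = 7/11 (gcd(14,22)=2) = 7/11

Answer: 7/11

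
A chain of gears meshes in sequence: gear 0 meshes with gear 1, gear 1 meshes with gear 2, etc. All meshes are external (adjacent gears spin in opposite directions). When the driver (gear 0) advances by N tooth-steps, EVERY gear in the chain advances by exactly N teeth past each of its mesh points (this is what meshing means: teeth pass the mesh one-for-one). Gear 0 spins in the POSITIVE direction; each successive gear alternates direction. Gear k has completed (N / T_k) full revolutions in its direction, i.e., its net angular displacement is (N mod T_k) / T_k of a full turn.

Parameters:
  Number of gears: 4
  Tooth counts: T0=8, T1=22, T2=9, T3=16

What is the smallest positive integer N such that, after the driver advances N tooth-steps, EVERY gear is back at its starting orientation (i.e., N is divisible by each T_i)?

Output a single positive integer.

Answer: 1584

Derivation:
Gear k returns to start when N is a multiple of T_k.
All gears at start simultaneously when N is a common multiple of [8, 22, 9, 16]; the smallest such N is lcm(8, 22, 9, 16).
Start: lcm = T0 = 8
Fold in T1=22: gcd(8, 22) = 2; lcm(8, 22) = 8 * 22 / 2 = 176 / 2 = 88
Fold in T2=9: gcd(88, 9) = 1; lcm(88, 9) = 88 * 9 / 1 = 792 / 1 = 792
Fold in T3=16: gcd(792, 16) = 8; lcm(792, 16) = 792 * 16 / 8 = 12672 / 8 = 1584
Full cycle length = 1584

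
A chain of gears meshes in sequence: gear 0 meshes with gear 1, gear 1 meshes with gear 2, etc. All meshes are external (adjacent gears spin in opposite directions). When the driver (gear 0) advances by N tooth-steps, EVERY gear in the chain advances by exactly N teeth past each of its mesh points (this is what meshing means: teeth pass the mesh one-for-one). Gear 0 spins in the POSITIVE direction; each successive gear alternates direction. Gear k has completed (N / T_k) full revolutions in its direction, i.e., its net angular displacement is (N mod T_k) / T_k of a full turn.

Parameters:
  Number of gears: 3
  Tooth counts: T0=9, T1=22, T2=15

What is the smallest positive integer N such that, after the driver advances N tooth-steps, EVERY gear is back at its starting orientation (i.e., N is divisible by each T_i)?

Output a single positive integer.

Answer: 990

Derivation:
Gear k returns to start when N is a multiple of T_k.
All gears at start simultaneously when N is a common multiple of [9, 22, 15]; the smallest such N is lcm(9, 22, 15).
Start: lcm = T0 = 9
Fold in T1=22: gcd(9, 22) = 1; lcm(9, 22) = 9 * 22 / 1 = 198 / 1 = 198
Fold in T2=15: gcd(198, 15) = 3; lcm(198, 15) = 198 * 15 / 3 = 2970 / 3 = 990
Full cycle length = 990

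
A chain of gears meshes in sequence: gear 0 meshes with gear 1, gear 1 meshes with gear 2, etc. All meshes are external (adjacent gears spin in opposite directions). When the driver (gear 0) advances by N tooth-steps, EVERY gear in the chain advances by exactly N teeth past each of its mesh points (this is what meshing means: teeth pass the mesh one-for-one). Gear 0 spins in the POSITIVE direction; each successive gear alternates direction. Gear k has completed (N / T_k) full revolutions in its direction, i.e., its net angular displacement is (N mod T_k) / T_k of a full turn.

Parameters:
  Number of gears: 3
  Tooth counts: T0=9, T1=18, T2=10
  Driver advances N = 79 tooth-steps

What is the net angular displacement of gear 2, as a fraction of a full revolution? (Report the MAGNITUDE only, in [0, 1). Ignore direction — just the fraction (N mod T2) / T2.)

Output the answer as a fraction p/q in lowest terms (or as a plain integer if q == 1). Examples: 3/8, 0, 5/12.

Answer: 9/10

Derivation:
Chain of 3 gears, tooth counts: [9, 18, 10]
  gear 0: T0=9, direction=positive, advance = 79 mod 9 = 7 teeth = 7/9 turn
  gear 1: T1=18, direction=negative, advance = 79 mod 18 = 7 teeth = 7/18 turn
  gear 2: T2=10, direction=positive, advance = 79 mod 10 = 9 teeth = 9/10 turn
Gear 2: 79 mod 10 = 9
Fraction = 9 / 10 = 9/10 (gcd(9,10)=1) = 9/10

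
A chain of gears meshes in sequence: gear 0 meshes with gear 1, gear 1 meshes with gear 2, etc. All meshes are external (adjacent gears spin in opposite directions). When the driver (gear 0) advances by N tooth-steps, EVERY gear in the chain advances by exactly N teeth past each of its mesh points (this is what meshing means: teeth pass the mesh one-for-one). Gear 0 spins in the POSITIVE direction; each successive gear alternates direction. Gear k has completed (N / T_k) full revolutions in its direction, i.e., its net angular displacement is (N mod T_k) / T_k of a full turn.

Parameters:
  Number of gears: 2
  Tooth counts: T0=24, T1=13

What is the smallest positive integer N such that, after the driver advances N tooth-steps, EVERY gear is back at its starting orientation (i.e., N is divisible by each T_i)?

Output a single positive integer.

Answer: 312

Derivation:
Gear k returns to start when N is a multiple of T_k.
All gears at start simultaneously when N is a common multiple of [24, 13]; the smallest such N is lcm(24, 13).
Start: lcm = T0 = 24
Fold in T1=13: gcd(24, 13) = 1; lcm(24, 13) = 24 * 13 / 1 = 312 / 1 = 312
Full cycle length = 312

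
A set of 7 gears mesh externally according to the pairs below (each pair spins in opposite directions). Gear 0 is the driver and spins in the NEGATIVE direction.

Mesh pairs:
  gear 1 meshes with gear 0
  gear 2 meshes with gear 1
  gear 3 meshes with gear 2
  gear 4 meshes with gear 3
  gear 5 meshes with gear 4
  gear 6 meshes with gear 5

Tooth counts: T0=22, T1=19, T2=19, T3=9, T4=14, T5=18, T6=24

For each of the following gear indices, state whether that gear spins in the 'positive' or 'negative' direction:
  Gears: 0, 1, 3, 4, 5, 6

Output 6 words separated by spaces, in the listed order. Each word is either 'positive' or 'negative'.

Gear 0 (driver): negative (depth 0)
  gear 1: meshes with gear 0 -> depth 1 -> positive (opposite of gear 0)
  gear 2: meshes with gear 1 -> depth 2 -> negative (opposite of gear 1)
  gear 3: meshes with gear 2 -> depth 3 -> positive (opposite of gear 2)
  gear 4: meshes with gear 3 -> depth 4 -> negative (opposite of gear 3)
  gear 5: meshes with gear 4 -> depth 5 -> positive (opposite of gear 4)
  gear 6: meshes with gear 5 -> depth 6 -> negative (opposite of gear 5)
Queried indices 0, 1, 3, 4, 5, 6 -> negative, positive, positive, negative, positive, negative

Answer: negative positive positive negative positive negative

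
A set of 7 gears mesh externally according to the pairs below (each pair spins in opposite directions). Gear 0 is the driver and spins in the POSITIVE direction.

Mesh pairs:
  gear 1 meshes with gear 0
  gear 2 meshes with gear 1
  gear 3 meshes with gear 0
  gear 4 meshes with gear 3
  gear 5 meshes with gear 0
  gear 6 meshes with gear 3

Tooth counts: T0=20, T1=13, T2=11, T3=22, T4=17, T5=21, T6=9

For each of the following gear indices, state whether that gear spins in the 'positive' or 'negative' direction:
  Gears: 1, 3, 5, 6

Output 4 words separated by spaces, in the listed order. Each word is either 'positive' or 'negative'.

Answer: negative negative negative positive

Derivation:
Gear 0 (driver): positive (depth 0)
  gear 1: meshes with gear 0 -> depth 1 -> negative (opposite of gear 0)
  gear 2: meshes with gear 1 -> depth 2 -> positive (opposite of gear 1)
  gear 3: meshes with gear 0 -> depth 1 -> negative (opposite of gear 0)
  gear 4: meshes with gear 3 -> depth 2 -> positive (opposite of gear 3)
  gear 5: meshes with gear 0 -> depth 1 -> negative (opposite of gear 0)
  gear 6: meshes with gear 3 -> depth 2 -> positive (opposite of gear 3)
Queried indices 1, 3, 5, 6 -> negative, negative, negative, positive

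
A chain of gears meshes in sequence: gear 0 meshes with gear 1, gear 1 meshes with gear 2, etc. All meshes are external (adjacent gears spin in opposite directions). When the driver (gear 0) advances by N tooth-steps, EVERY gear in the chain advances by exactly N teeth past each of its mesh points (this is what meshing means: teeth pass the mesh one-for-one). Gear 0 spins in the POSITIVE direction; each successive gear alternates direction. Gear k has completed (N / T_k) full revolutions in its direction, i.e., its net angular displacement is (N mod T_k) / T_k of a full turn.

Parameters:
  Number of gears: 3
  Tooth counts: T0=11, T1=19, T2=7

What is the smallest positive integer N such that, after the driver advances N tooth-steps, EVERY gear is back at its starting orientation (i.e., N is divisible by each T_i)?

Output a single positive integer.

Gear k returns to start when N is a multiple of T_k.
All gears at start simultaneously when N is a common multiple of [11, 19, 7]; the smallest such N is lcm(11, 19, 7).
Start: lcm = T0 = 11
Fold in T1=19: gcd(11, 19) = 1; lcm(11, 19) = 11 * 19 / 1 = 209 / 1 = 209
Fold in T2=7: gcd(209, 7) = 1; lcm(209, 7) = 209 * 7 / 1 = 1463 / 1 = 1463
Full cycle length = 1463

Answer: 1463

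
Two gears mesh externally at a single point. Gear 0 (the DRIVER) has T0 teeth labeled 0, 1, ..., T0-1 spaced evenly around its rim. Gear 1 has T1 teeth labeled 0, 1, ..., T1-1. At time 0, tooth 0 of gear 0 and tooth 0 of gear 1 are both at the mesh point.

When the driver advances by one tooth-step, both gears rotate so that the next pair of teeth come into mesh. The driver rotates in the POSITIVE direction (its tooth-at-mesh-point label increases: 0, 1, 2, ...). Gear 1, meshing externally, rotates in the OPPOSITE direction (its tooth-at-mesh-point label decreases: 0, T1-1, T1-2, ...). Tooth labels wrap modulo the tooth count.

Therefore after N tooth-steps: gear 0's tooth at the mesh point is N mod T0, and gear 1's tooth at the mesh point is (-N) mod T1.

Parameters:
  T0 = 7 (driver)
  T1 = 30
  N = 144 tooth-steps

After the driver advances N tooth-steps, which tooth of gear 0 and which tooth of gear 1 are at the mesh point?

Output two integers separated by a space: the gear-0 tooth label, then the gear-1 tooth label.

Gear 0 (driver, T0=7): tooth at mesh = N mod T0
  144 = 20 * 7 + 4, so 144 mod 7 = 4
  gear 0 tooth = 4
Gear 1 (driven, T1=30): tooth at mesh = (-N) mod T1
  144 = 4 * 30 + 24, so 144 mod 30 = 24
  (-144) mod 30 = (-24) mod 30 = 30 - 24 = 6
Mesh after 144 steps: gear-0 tooth 4 meets gear-1 tooth 6

Answer: 4 6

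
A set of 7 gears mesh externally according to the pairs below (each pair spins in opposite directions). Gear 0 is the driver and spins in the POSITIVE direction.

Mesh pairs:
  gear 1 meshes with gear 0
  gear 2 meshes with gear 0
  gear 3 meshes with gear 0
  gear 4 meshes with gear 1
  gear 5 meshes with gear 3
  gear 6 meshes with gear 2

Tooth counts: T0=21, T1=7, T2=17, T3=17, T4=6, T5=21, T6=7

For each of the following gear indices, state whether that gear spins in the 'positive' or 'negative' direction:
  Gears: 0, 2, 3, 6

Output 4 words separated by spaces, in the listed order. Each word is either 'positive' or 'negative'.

Gear 0 (driver): positive (depth 0)
  gear 1: meshes with gear 0 -> depth 1 -> negative (opposite of gear 0)
  gear 2: meshes with gear 0 -> depth 1 -> negative (opposite of gear 0)
  gear 3: meshes with gear 0 -> depth 1 -> negative (opposite of gear 0)
  gear 4: meshes with gear 1 -> depth 2 -> positive (opposite of gear 1)
  gear 5: meshes with gear 3 -> depth 2 -> positive (opposite of gear 3)
  gear 6: meshes with gear 2 -> depth 2 -> positive (opposite of gear 2)
Queried indices 0, 2, 3, 6 -> positive, negative, negative, positive

Answer: positive negative negative positive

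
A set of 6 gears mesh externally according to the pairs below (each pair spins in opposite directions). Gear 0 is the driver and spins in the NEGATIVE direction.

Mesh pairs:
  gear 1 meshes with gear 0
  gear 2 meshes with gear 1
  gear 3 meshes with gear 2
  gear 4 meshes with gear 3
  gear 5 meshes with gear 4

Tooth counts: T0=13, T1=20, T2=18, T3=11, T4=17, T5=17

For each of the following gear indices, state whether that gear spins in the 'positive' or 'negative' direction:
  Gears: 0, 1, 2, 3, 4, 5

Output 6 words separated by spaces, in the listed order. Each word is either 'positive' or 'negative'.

Answer: negative positive negative positive negative positive

Derivation:
Gear 0 (driver): negative (depth 0)
  gear 1: meshes with gear 0 -> depth 1 -> positive (opposite of gear 0)
  gear 2: meshes with gear 1 -> depth 2 -> negative (opposite of gear 1)
  gear 3: meshes with gear 2 -> depth 3 -> positive (opposite of gear 2)
  gear 4: meshes with gear 3 -> depth 4 -> negative (opposite of gear 3)
  gear 5: meshes with gear 4 -> depth 5 -> positive (opposite of gear 4)
Queried indices 0, 1, 2, 3, 4, 5 -> negative, positive, negative, positive, negative, positive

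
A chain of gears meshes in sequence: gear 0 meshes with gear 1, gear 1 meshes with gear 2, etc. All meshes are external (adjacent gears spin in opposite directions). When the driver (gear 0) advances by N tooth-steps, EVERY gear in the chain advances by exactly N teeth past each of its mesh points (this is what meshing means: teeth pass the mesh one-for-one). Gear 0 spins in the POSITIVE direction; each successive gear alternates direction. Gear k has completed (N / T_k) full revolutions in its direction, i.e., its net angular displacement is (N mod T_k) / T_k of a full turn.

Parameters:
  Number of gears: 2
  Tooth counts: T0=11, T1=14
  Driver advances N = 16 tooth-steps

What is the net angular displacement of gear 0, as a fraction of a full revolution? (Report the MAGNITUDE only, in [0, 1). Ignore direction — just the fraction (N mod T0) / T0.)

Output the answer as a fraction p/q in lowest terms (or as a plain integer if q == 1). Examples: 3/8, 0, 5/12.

Answer: 5/11

Derivation:
Chain of 2 gears, tooth counts: [11, 14]
  gear 0: T0=11, direction=positive, advance = 16 mod 11 = 5 teeth = 5/11 turn
  gear 1: T1=14, direction=negative, advance = 16 mod 14 = 2 teeth = 2/14 turn
Gear 0: 16 mod 11 = 5
Fraction = 5 / 11 = 5/11 (gcd(5,11)=1) = 5/11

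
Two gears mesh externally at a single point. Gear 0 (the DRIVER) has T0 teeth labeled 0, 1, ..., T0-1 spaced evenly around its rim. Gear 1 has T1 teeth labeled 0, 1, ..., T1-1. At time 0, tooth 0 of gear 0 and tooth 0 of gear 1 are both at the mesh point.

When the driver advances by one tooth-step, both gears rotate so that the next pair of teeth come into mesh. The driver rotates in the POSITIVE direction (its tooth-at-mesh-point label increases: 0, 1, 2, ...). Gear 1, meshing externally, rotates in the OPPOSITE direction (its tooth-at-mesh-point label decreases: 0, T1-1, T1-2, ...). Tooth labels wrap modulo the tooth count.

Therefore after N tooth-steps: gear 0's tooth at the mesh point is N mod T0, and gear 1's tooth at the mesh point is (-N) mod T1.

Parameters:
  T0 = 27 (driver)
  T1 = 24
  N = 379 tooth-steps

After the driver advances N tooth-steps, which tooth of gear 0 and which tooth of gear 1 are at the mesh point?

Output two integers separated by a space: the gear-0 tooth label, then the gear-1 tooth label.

Gear 0 (driver, T0=27): tooth at mesh = N mod T0
  379 = 14 * 27 + 1, so 379 mod 27 = 1
  gear 0 tooth = 1
Gear 1 (driven, T1=24): tooth at mesh = (-N) mod T1
  379 = 15 * 24 + 19, so 379 mod 24 = 19
  (-379) mod 24 = (-19) mod 24 = 24 - 19 = 5
Mesh after 379 steps: gear-0 tooth 1 meets gear-1 tooth 5

Answer: 1 5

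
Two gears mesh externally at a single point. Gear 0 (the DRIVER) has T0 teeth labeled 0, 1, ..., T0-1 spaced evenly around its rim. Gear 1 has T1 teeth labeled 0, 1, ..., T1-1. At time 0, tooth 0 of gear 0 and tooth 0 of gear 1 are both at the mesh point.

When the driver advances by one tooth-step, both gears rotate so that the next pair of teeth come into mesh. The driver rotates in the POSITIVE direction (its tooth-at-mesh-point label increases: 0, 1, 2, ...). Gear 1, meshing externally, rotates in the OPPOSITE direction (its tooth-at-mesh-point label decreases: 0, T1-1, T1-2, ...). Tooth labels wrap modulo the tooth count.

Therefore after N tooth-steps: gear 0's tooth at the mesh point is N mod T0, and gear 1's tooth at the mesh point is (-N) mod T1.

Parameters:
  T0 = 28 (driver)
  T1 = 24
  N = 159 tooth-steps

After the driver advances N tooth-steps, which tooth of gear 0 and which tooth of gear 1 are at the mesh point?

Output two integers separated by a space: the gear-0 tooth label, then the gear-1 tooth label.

Answer: 19 9

Derivation:
Gear 0 (driver, T0=28): tooth at mesh = N mod T0
  159 = 5 * 28 + 19, so 159 mod 28 = 19
  gear 0 tooth = 19
Gear 1 (driven, T1=24): tooth at mesh = (-N) mod T1
  159 = 6 * 24 + 15, so 159 mod 24 = 15
  (-159) mod 24 = (-15) mod 24 = 24 - 15 = 9
Mesh after 159 steps: gear-0 tooth 19 meets gear-1 tooth 9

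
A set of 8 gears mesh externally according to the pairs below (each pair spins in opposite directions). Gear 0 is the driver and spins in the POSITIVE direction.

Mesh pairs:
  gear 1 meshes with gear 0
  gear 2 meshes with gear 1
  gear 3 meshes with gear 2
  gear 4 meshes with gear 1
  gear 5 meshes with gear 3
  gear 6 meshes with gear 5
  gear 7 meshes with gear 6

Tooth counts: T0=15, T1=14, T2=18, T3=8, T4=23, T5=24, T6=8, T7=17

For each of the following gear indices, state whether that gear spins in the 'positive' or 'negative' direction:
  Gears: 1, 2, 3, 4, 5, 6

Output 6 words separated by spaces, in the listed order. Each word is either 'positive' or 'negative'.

Gear 0 (driver): positive (depth 0)
  gear 1: meshes with gear 0 -> depth 1 -> negative (opposite of gear 0)
  gear 2: meshes with gear 1 -> depth 2 -> positive (opposite of gear 1)
  gear 3: meshes with gear 2 -> depth 3 -> negative (opposite of gear 2)
  gear 4: meshes with gear 1 -> depth 2 -> positive (opposite of gear 1)
  gear 5: meshes with gear 3 -> depth 4 -> positive (opposite of gear 3)
  gear 6: meshes with gear 5 -> depth 5 -> negative (opposite of gear 5)
  gear 7: meshes with gear 6 -> depth 6 -> positive (opposite of gear 6)
Queried indices 1, 2, 3, 4, 5, 6 -> negative, positive, negative, positive, positive, negative

Answer: negative positive negative positive positive negative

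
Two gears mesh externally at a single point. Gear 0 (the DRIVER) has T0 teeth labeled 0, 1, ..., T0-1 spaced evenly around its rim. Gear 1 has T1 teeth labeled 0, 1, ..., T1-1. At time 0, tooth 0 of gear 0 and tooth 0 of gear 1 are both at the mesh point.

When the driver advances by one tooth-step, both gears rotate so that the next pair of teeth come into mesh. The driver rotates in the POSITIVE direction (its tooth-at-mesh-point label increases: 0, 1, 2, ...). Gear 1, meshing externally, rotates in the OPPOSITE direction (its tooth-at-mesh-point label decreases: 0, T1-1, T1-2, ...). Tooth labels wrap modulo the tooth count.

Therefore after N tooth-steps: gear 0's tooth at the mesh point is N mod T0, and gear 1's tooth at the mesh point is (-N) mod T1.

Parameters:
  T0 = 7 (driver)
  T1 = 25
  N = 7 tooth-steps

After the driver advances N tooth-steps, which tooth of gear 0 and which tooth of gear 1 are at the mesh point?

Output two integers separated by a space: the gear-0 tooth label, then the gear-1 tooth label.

Gear 0 (driver, T0=7): tooth at mesh = N mod T0
  7 = 1 * 7 + 0, so 7 mod 7 = 0
  gear 0 tooth = 0
Gear 1 (driven, T1=25): tooth at mesh = (-N) mod T1
  7 = 0 * 25 + 7, so 7 mod 25 = 7
  (-7) mod 25 = (-7) mod 25 = 25 - 7 = 18
Mesh after 7 steps: gear-0 tooth 0 meets gear-1 tooth 18

Answer: 0 18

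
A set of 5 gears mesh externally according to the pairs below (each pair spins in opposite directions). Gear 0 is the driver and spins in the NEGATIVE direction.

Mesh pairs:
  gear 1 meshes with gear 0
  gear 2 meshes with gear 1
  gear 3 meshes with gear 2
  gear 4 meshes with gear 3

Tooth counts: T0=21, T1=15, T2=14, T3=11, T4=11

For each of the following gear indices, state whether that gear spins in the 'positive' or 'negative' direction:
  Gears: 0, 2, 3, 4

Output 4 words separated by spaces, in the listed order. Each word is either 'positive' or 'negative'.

Answer: negative negative positive negative

Derivation:
Gear 0 (driver): negative (depth 0)
  gear 1: meshes with gear 0 -> depth 1 -> positive (opposite of gear 0)
  gear 2: meshes with gear 1 -> depth 2 -> negative (opposite of gear 1)
  gear 3: meshes with gear 2 -> depth 3 -> positive (opposite of gear 2)
  gear 4: meshes with gear 3 -> depth 4 -> negative (opposite of gear 3)
Queried indices 0, 2, 3, 4 -> negative, negative, positive, negative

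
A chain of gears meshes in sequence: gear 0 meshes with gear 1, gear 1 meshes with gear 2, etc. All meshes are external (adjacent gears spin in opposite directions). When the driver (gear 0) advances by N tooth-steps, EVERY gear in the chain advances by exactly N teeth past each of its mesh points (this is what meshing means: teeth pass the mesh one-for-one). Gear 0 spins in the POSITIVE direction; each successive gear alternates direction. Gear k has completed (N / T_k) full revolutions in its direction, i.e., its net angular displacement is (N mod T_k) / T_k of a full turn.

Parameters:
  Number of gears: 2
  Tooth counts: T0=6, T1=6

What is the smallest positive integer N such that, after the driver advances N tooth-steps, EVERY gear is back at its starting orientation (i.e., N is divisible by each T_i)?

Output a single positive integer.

Gear k returns to start when N is a multiple of T_k.
All gears at start simultaneously when N is a common multiple of [6, 6]; the smallest such N is lcm(6, 6).
Start: lcm = T0 = 6
Fold in T1=6: gcd(6, 6) = 6; lcm(6, 6) = 6 * 6 / 6 = 36 / 6 = 6
Full cycle length = 6

Answer: 6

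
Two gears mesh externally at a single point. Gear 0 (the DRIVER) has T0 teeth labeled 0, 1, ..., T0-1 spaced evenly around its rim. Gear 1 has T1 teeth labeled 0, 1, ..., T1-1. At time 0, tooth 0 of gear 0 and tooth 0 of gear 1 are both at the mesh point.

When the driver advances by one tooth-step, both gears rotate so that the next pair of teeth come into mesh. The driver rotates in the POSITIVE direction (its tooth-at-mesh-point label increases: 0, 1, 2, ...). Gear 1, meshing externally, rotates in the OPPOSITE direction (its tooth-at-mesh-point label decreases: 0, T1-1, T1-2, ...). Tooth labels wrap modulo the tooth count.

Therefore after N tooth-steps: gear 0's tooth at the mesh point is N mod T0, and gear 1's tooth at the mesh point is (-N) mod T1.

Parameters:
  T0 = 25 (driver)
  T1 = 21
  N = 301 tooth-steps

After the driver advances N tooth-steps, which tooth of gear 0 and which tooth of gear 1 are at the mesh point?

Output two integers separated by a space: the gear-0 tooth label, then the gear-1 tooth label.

Answer: 1 14

Derivation:
Gear 0 (driver, T0=25): tooth at mesh = N mod T0
  301 = 12 * 25 + 1, so 301 mod 25 = 1
  gear 0 tooth = 1
Gear 1 (driven, T1=21): tooth at mesh = (-N) mod T1
  301 = 14 * 21 + 7, so 301 mod 21 = 7
  (-301) mod 21 = (-7) mod 21 = 21 - 7 = 14
Mesh after 301 steps: gear-0 tooth 1 meets gear-1 tooth 14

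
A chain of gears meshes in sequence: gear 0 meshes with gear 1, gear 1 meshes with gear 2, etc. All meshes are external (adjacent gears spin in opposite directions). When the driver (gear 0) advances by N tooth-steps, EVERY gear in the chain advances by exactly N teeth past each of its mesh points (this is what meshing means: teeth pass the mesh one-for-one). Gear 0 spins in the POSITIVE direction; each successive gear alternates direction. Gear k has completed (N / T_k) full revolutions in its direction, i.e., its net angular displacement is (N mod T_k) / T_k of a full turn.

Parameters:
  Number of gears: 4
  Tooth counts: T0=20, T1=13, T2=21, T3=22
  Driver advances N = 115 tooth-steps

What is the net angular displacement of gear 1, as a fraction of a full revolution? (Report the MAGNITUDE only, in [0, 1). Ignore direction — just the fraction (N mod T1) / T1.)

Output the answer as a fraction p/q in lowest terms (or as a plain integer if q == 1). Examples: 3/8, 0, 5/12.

Answer: 11/13

Derivation:
Chain of 4 gears, tooth counts: [20, 13, 21, 22]
  gear 0: T0=20, direction=positive, advance = 115 mod 20 = 15 teeth = 15/20 turn
  gear 1: T1=13, direction=negative, advance = 115 mod 13 = 11 teeth = 11/13 turn
  gear 2: T2=21, direction=positive, advance = 115 mod 21 = 10 teeth = 10/21 turn
  gear 3: T3=22, direction=negative, advance = 115 mod 22 = 5 teeth = 5/22 turn
Gear 1: 115 mod 13 = 11
Fraction = 11 / 13 = 11/13 (gcd(11,13)=1) = 11/13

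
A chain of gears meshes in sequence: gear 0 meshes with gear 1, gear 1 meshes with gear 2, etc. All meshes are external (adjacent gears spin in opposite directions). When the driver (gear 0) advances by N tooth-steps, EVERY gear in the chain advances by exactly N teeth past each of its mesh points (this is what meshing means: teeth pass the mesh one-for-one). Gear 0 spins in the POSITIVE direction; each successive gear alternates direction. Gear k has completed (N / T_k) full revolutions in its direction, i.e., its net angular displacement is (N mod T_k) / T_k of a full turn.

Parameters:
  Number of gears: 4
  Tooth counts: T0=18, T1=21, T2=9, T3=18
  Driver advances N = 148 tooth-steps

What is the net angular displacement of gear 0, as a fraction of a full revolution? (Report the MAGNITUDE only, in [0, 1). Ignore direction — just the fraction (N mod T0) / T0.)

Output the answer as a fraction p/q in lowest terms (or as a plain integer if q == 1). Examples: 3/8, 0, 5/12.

Chain of 4 gears, tooth counts: [18, 21, 9, 18]
  gear 0: T0=18, direction=positive, advance = 148 mod 18 = 4 teeth = 4/18 turn
  gear 1: T1=21, direction=negative, advance = 148 mod 21 = 1 teeth = 1/21 turn
  gear 2: T2=9, direction=positive, advance = 148 mod 9 = 4 teeth = 4/9 turn
  gear 3: T3=18, direction=negative, advance = 148 mod 18 = 4 teeth = 4/18 turn
Gear 0: 148 mod 18 = 4
Fraction = 4 / 18 = 2/9 (gcd(4,18)=2) = 2/9

Answer: 2/9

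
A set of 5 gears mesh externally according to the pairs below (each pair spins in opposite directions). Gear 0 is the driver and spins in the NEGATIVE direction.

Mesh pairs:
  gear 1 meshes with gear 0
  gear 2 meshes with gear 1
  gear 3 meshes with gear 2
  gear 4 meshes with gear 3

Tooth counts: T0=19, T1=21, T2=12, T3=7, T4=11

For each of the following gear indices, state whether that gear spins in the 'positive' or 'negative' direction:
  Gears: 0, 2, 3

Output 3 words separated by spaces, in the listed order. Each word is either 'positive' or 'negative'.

Answer: negative negative positive

Derivation:
Gear 0 (driver): negative (depth 0)
  gear 1: meshes with gear 0 -> depth 1 -> positive (opposite of gear 0)
  gear 2: meshes with gear 1 -> depth 2 -> negative (opposite of gear 1)
  gear 3: meshes with gear 2 -> depth 3 -> positive (opposite of gear 2)
  gear 4: meshes with gear 3 -> depth 4 -> negative (opposite of gear 3)
Queried indices 0, 2, 3 -> negative, negative, positive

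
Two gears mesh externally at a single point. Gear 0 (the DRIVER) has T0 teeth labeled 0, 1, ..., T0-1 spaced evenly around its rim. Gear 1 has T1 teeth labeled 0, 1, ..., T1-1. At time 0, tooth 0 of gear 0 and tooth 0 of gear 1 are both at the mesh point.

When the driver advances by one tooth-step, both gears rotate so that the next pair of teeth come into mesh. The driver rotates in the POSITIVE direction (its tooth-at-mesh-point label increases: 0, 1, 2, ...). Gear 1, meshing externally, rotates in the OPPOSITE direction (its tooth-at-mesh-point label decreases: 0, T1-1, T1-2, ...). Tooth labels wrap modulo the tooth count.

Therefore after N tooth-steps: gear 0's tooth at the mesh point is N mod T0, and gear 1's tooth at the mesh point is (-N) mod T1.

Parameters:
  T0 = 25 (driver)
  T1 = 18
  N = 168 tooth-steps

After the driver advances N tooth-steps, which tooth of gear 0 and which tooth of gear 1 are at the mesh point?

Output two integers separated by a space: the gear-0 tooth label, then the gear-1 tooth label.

Answer: 18 12

Derivation:
Gear 0 (driver, T0=25): tooth at mesh = N mod T0
  168 = 6 * 25 + 18, so 168 mod 25 = 18
  gear 0 tooth = 18
Gear 1 (driven, T1=18): tooth at mesh = (-N) mod T1
  168 = 9 * 18 + 6, so 168 mod 18 = 6
  (-168) mod 18 = (-6) mod 18 = 18 - 6 = 12
Mesh after 168 steps: gear-0 tooth 18 meets gear-1 tooth 12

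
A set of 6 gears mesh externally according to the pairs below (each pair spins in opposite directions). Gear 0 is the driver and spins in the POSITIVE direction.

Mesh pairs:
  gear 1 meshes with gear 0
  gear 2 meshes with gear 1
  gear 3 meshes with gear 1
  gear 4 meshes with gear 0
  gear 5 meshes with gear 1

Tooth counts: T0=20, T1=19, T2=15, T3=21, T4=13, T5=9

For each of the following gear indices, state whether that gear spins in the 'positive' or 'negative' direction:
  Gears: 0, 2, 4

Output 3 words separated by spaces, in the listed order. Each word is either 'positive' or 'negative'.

Gear 0 (driver): positive (depth 0)
  gear 1: meshes with gear 0 -> depth 1 -> negative (opposite of gear 0)
  gear 2: meshes with gear 1 -> depth 2 -> positive (opposite of gear 1)
  gear 3: meshes with gear 1 -> depth 2 -> positive (opposite of gear 1)
  gear 4: meshes with gear 0 -> depth 1 -> negative (opposite of gear 0)
  gear 5: meshes with gear 1 -> depth 2 -> positive (opposite of gear 1)
Queried indices 0, 2, 4 -> positive, positive, negative

Answer: positive positive negative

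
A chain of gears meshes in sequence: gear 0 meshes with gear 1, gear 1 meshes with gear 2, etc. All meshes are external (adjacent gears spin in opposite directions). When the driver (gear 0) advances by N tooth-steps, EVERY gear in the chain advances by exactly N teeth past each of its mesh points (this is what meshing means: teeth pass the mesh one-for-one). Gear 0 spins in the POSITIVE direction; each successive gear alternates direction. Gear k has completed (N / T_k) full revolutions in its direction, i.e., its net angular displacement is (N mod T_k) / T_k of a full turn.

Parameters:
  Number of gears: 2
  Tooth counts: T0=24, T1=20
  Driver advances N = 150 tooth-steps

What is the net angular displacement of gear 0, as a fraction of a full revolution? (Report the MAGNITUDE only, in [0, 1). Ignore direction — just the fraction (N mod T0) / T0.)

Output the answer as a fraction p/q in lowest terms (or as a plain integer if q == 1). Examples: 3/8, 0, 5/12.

Chain of 2 gears, tooth counts: [24, 20]
  gear 0: T0=24, direction=positive, advance = 150 mod 24 = 6 teeth = 6/24 turn
  gear 1: T1=20, direction=negative, advance = 150 mod 20 = 10 teeth = 10/20 turn
Gear 0: 150 mod 24 = 6
Fraction = 6 / 24 = 1/4 (gcd(6,24)=6) = 1/4

Answer: 1/4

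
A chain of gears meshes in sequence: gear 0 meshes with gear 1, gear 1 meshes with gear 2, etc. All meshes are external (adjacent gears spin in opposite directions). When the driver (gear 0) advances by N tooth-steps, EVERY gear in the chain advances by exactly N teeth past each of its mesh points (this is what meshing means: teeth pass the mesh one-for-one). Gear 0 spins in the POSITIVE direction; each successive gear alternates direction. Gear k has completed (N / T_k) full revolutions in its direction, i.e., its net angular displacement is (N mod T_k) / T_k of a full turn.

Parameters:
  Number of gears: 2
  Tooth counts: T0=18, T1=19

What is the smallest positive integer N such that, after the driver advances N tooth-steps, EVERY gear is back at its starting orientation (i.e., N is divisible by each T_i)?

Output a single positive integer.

Gear k returns to start when N is a multiple of T_k.
All gears at start simultaneously when N is a common multiple of [18, 19]; the smallest such N is lcm(18, 19).
Start: lcm = T0 = 18
Fold in T1=19: gcd(18, 19) = 1; lcm(18, 19) = 18 * 19 / 1 = 342 / 1 = 342
Full cycle length = 342

Answer: 342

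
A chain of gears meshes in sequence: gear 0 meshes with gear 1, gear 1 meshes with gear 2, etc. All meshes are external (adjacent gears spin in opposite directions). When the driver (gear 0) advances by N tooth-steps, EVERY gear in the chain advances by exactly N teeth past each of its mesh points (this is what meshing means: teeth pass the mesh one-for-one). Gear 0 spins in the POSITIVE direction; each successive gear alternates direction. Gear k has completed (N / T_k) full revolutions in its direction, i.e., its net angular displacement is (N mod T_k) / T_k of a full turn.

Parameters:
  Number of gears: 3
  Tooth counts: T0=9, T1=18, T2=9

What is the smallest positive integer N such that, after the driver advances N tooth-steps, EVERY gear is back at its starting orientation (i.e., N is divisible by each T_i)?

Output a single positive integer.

Gear k returns to start when N is a multiple of T_k.
All gears at start simultaneously when N is a common multiple of [9, 18, 9]; the smallest such N is lcm(9, 18, 9).
Start: lcm = T0 = 9
Fold in T1=18: gcd(9, 18) = 9; lcm(9, 18) = 9 * 18 / 9 = 162 / 9 = 18
Fold in T2=9: gcd(18, 9) = 9; lcm(18, 9) = 18 * 9 / 9 = 162 / 9 = 18
Full cycle length = 18

Answer: 18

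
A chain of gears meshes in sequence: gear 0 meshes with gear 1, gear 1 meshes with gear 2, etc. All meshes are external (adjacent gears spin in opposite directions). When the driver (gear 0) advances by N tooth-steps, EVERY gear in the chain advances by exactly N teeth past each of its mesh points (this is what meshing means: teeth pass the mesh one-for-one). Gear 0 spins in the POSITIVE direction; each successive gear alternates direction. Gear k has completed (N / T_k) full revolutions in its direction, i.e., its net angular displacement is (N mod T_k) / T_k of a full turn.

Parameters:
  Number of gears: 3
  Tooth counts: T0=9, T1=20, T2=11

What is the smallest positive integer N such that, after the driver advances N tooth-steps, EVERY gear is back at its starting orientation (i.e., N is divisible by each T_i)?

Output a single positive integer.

Gear k returns to start when N is a multiple of T_k.
All gears at start simultaneously when N is a common multiple of [9, 20, 11]; the smallest such N is lcm(9, 20, 11).
Start: lcm = T0 = 9
Fold in T1=20: gcd(9, 20) = 1; lcm(9, 20) = 9 * 20 / 1 = 180 / 1 = 180
Fold in T2=11: gcd(180, 11) = 1; lcm(180, 11) = 180 * 11 / 1 = 1980 / 1 = 1980
Full cycle length = 1980

Answer: 1980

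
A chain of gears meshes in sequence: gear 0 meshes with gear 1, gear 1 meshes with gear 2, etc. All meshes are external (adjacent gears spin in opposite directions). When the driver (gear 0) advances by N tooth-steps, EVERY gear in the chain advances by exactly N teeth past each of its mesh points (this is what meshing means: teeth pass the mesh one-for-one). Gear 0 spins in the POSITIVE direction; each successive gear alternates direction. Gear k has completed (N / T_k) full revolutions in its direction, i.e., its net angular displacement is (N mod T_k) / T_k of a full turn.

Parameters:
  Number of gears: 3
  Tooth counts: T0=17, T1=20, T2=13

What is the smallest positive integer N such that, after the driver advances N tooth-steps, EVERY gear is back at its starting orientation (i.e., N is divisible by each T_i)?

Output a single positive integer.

Answer: 4420

Derivation:
Gear k returns to start when N is a multiple of T_k.
All gears at start simultaneously when N is a common multiple of [17, 20, 13]; the smallest such N is lcm(17, 20, 13).
Start: lcm = T0 = 17
Fold in T1=20: gcd(17, 20) = 1; lcm(17, 20) = 17 * 20 / 1 = 340 / 1 = 340
Fold in T2=13: gcd(340, 13) = 1; lcm(340, 13) = 340 * 13 / 1 = 4420 / 1 = 4420
Full cycle length = 4420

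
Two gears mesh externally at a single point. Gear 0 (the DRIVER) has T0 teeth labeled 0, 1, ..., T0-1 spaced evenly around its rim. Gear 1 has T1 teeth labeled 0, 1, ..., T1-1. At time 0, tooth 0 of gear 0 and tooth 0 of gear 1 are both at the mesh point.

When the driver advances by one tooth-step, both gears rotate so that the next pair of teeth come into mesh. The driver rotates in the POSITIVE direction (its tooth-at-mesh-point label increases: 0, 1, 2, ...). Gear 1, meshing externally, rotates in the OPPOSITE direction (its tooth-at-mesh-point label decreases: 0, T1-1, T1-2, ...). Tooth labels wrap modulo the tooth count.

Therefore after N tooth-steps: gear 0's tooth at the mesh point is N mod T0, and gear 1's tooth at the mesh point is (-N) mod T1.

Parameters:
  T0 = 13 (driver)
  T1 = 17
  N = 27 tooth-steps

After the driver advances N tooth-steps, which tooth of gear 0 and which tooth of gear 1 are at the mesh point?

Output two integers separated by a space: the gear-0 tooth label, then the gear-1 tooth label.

Gear 0 (driver, T0=13): tooth at mesh = N mod T0
  27 = 2 * 13 + 1, so 27 mod 13 = 1
  gear 0 tooth = 1
Gear 1 (driven, T1=17): tooth at mesh = (-N) mod T1
  27 = 1 * 17 + 10, so 27 mod 17 = 10
  (-27) mod 17 = (-10) mod 17 = 17 - 10 = 7
Mesh after 27 steps: gear-0 tooth 1 meets gear-1 tooth 7

Answer: 1 7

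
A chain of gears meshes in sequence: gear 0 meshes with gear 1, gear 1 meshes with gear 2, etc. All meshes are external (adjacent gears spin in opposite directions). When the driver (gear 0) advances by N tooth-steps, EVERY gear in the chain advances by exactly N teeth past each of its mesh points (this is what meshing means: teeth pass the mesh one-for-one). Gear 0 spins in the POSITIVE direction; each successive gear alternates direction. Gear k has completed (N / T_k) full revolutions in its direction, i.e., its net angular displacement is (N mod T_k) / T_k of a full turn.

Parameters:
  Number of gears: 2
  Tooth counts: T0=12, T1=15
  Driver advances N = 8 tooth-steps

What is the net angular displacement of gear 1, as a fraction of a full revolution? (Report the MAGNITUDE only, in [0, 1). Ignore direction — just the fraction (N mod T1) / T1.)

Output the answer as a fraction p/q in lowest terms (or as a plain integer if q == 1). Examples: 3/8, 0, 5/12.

Chain of 2 gears, tooth counts: [12, 15]
  gear 0: T0=12, direction=positive, advance = 8 mod 12 = 8 teeth = 8/12 turn
  gear 1: T1=15, direction=negative, advance = 8 mod 15 = 8 teeth = 8/15 turn
Gear 1: 8 mod 15 = 8
Fraction = 8 / 15 = 8/15 (gcd(8,15)=1) = 8/15

Answer: 8/15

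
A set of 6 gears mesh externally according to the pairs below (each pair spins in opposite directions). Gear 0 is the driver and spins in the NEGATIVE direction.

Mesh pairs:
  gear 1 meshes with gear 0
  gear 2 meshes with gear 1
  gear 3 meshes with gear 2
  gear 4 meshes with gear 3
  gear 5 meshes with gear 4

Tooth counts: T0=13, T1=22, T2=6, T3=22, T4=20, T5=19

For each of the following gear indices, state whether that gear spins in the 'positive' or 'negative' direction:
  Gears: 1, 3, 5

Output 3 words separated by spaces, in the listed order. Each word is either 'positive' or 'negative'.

Answer: positive positive positive

Derivation:
Gear 0 (driver): negative (depth 0)
  gear 1: meshes with gear 0 -> depth 1 -> positive (opposite of gear 0)
  gear 2: meshes with gear 1 -> depth 2 -> negative (opposite of gear 1)
  gear 3: meshes with gear 2 -> depth 3 -> positive (opposite of gear 2)
  gear 4: meshes with gear 3 -> depth 4 -> negative (opposite of gear 3)
  gear 5: meshes with gear 4 -> depth 5 -> positive (opposite of gear 4)
Queried indices 1, 3, 5 -> positive, positive, positive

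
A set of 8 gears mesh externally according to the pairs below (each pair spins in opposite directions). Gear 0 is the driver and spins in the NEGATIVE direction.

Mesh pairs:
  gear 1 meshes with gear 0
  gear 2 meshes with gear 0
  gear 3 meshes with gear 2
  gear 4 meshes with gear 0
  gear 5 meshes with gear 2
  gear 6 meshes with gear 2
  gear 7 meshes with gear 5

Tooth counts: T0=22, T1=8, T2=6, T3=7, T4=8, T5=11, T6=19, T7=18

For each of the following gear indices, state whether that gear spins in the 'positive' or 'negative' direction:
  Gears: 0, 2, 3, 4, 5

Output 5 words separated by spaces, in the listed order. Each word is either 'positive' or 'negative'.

Gear 0 (driver): negative (depth 0)
  gear 1: meshes with gear 0 -> depth 1 -> positive (opposite of gear 0)
  gear 2: meshes with gear 0 -> depth 1 -> positive (opposite of gear 0)
  gear 3: meshes with gear 2 -> depth 2 -> negative (opposite of gear 2)
  gear 4: meshes with gear 0 -> depth 1 -> positive (opposite of gear 0)
  gear 5: meshes with gear 2 -> depth 2 -> negative (opposite of gear 2)
  gear 6: meshes with gear 2 -> depth 2 -> negative (opposite of gear 2)
  gear 7: meshes with gear 5 -> depth 3 -> positive (opposite of gear 5)
Queried indices 0, 2, 3, 4, 5 -> negative, positive, negative, positive, negative

Answer: negative positive negative positive negative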